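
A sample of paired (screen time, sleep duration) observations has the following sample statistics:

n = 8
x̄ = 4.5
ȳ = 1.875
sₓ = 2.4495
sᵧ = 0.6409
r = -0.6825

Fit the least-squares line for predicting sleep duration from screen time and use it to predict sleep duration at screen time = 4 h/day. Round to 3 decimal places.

1.964

b = r · sᵧ/sₓ = -0.6825 · 0.6409/2.4495 = -0.178573
a = ȳ − b·x̄ = 1.875 − (-0.178573)·4.5 = 2.678578
ŷ(4) = a + b·4 = 2.678578 + (-0.178573)·4 = 1.964286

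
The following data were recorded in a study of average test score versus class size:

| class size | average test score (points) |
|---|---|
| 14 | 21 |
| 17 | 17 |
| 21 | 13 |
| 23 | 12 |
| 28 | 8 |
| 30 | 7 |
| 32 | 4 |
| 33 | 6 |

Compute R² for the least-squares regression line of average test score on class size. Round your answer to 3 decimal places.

n = 8, Σx = 198, Σy = 88, Σxy = 1892, Σx² = 5252, Σy² = 1208
Sxx = Σx² − (Σx)²/n = 5252 − 4900.5 = 351.5
Sxy = Σxy − (Σx)(Σy)/n = 1892 − 2178 = -286
Syy = Σy² − (Σy)²/n = 1208 − 968 = 240
R² = Sxy²/(Sxx·Syy) = (-286)²/(351.5·240) = 0.969606

0.970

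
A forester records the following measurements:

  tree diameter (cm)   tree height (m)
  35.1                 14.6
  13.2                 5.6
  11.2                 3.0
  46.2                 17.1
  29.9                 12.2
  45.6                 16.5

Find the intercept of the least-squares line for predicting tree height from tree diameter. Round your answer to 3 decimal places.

n = 6, Σx = 181.2, Σy = 69, Σxy = 2527.18, Σx² = 6639.5
Sxx = Σx² − (Σx)²/n = 6639.5 − 5472.24 = 1167.26
Sxy = Σxy − (Σx)(Σy)/n = 2527.18 − 2083.8 = 443.38
b = Sxy/Sxx = 443.38/1167.26 = 0.379847
a = ȳ − b·x̄ = 11.5 − 0.379847·30.2 = 0.028626

0.029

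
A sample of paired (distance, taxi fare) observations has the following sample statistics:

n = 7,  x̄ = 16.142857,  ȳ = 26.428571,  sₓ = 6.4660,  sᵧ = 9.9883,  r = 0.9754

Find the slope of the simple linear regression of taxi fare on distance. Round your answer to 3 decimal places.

b = r · sᵧ/sₓ = 0.9754 · 9.9883/6.466 = 1.506741

1.507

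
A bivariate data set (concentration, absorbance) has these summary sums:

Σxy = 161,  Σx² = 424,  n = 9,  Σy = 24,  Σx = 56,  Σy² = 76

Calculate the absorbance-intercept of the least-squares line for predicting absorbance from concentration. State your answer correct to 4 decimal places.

Sxx = Σx² − (Σx)²/n = 424 − 348.444444 = 75.555556
Sxy = Σxy − (Σx)(Σy)/n = 161 − 149.333333 = 11.666667
b = Sxy/Sxx = 11.666667/75.555556 = 0.154412
a = ȳ − b·x̄ = 2.666667 − 0.154412·6.222222 = 1.705882

1.7059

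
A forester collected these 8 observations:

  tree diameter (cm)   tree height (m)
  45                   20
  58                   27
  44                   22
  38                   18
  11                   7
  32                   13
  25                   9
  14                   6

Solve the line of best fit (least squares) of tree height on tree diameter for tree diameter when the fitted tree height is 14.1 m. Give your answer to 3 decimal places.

30.902

n = 8, Σx = 267, Σy = 122, Σxy = 4920, Σx² = 10735
Sxx = Σx² − (Σx)²/n = 10735 − 8911.125 = 1823.875
Sxy = Σxy − (Σx)(Σy)/n = 4920 − 4071.75 = 848.25
b = Sxy/Sxx = 848.25/1823.875 = 0.465081
a = ȳ − b·x̄ = 15.25 − 0.465081·33.375 = -0.272086
Set a + b·x = 14.1: x = (14.1 − (-0.272086)) / 0.465081 = 30.902314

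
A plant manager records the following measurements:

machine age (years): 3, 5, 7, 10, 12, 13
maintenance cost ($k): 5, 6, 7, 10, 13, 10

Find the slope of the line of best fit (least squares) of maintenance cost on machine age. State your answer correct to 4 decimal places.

n = 6, Σx = 50, Σy = 51, Σxy = 480, Σx² = 496
Sxx = Σx² − (Σx)²/n = 496 − 416.666667 = 79.333333
Sxy = Σxy − (Σx)(Σy)/n = 480 − 425 = 55
b = Sxy/Sxx = 55/79.333333 = 0.693277

0.6933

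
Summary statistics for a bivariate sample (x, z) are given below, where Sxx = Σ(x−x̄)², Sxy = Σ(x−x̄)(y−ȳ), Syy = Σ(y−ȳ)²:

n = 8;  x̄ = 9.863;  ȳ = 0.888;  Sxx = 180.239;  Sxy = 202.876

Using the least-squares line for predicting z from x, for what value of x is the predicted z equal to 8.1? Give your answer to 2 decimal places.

b = Sxy/Sxx = 202.876/180.239 = 1.125594
a = ȳ − b·x̄ = 0.888 − 1.125594·9.863 = -10.213737
Set a + b·x = 8.1: x = (8.1 − (-10.213737)) / 1.125594 = 16.270282

16.27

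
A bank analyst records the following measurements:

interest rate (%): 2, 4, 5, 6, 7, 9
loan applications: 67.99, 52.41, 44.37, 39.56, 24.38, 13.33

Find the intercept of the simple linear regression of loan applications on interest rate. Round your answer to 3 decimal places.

84.295

n = 6, Σx = 33, Σy = 242.04, Σxy = 1095.46, Σx² = 211
Sxx = Σx² − (Σx)²/n = 211 − 181.5 = 29.5
Sxy = Σxy − (Σx)(Σy)/n = 1095.46 − 1331.22 = -235.76
b = Sxy/Sxx = -235.76/29.5 = -7.991864
a = ȳ − b·x̄ = 40.34 − (-7.991864)·5.5 = 84.295254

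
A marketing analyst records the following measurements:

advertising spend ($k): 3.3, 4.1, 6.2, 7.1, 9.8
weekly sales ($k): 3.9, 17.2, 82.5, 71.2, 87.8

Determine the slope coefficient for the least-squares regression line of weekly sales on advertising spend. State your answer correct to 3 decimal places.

13.526

n = 5, Σx = 30.5, Σy = 262.6, Σxy = 1960.85, Σx² = 212.59
Sxx = Σx² − (Σx)²/n = 212.59 − 186.05 = 26.54
Sxy = Σxy − (Σx)(Σy)/n = 1960.85 − 1601.86 = 358.99
b = Sxy/Sxx = 358.99/26.54 = 13.526375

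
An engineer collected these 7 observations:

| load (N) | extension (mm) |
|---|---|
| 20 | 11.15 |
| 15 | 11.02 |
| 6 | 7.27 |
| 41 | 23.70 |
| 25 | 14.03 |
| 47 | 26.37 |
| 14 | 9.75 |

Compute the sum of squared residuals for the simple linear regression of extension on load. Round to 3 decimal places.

n = 7, Σx = 168, Σy = 103.29, Σxy = 3130.26, Σx² = 5372, Σy² = 1847.5861
Sxx = Σx² − (Σx)²/n = 5372 − 4032 = 1340
Sxy = Σxy − (Σx)(Σy)/n = 3130.26 − 2478.96 = 651.3
Syy = Σy² − (Σy)²/n = 1847.5861 − 1524.117729 = 323.468371
b = Sxy/Sxx = 651.3/1340 = 0.486045
SSE = Syy − b·Sxy = 323.468371 − 0.486045·651.3 = 6.907409

6.907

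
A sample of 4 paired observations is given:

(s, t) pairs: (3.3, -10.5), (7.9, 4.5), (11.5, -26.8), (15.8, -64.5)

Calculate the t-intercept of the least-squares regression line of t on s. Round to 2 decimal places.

n = 4, Σx = 38.5, Σy = -97.3, Σxy = -1326.4, Σx² = 455.19
Sxx = Σx² − (Σx)²/n = 455.19 − 370.5625 = 84.6275
Sxy = Σxy − (Σx)(Σy)/n = -1326.4 − (-936.5125) = -389.8875
b = Sxy/Sxx = -389.8875/84.6275 = -4.607102
a = ȳ − b·x̄ = -24.325 − (-4.607102)·9.625 = 20.018354

20.02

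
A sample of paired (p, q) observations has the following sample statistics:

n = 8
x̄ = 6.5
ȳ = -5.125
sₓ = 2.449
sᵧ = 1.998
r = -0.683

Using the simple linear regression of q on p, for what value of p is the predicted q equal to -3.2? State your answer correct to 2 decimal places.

b = r · sᵧ/sₓ = -0.683 · 1.998/2.449 = -0.557221
a = ȳ − b·x̄ = -5.125 − (-0.557221)·6.5 = -1.503064
Set a + b·x = -3.2: x = (-3.2 − (-1.503064)) / (-0.557221) = 3.045356

3.05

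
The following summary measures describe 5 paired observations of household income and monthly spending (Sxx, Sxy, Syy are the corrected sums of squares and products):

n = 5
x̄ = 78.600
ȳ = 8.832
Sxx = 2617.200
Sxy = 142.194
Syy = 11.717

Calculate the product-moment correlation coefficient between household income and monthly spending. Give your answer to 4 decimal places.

0.8120

r = Sxy/√(Sxx·Syy) = 142.194/√(30665.7324) = 142.194/175.116340 = 0.811997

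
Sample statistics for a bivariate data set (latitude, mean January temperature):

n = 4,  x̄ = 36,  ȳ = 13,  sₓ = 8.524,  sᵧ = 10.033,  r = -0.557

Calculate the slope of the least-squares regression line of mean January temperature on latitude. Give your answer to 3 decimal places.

b = r · sᵧ/sₓ = -0.557 · 10.033/8.524 = -0.655605

-0.656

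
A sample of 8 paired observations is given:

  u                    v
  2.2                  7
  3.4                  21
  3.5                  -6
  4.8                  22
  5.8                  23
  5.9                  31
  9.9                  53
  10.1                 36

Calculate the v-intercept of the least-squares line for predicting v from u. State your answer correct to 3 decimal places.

n = 8, Σx = 45.6, Σy = 187, Σxy = 1376, Σx² = 320.16
Sxx = Σx² − (Σx)²/n = 320.16 − 259.92 = 60.24
Sxy = Σxy − (Σx)(Σy)/n = 1376 − 1065.9 = 310.1
b = Sxy/Sxx = 310.1/60.24 = 5.147742
a = ȳ − b·x̄ = 23.375 − 5.147742·5.7 = -5.967131

-5.967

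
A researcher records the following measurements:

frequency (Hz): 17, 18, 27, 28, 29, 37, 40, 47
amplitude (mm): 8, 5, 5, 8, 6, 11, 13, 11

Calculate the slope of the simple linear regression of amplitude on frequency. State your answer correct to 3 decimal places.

n = 8, Σx = 243, Σy = 67, Σxy = 2203, Σx² = 8145
Sxx = Σx² − (Σx)²/n = 8145 − 7381.125 = 763.875
Sxy = Σxy − (Σx)(Σy)/n = 2203 − 2035.125 = 167.875
b = Sxy/Sxx = 167.875/763.875 = 0.219768

0.220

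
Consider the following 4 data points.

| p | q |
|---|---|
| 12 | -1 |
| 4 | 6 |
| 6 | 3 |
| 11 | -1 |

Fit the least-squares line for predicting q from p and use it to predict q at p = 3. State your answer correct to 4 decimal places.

6.2961

n = 4, Σx = 33, Σy = 7, Σxy = 19, Σx² = 317
Sxx = Σx² − (Σx)²/n = 317 − 272.25 = 44.75
Sxy = Σxy − (Σx)(Σy)/n = 19 − 57.75 = -38.75
b = Sxy/Sxx = -38.75/44.75 = -0.865922
a = ȳ − b·x̄ = 1.75 − (-0.865922)·8.25 = 8.893855
ŷ(3) = a + b·3 = 8.893855 + (-0.865922)·3 = 6.296089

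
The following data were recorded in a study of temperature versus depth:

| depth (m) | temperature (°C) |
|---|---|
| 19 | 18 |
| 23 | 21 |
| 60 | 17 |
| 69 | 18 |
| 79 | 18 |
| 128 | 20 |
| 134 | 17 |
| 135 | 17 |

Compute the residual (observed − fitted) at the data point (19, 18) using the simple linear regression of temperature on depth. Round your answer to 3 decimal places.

n = 8, Σx = 647, Σy = 146, Σxy = 11642, Σx² = 68057
Sxx = Σx² − (Σx)²/n = 68057 − 52326.125 = 15730.875
Sxy = Σxy − (Σx)(Σy)/n = 11642 − 11807.75 = -165.75
b = Sxy/Sxx = -165.75/15730.875 = -0.010537
a = ȳ − b·x̄ = 18.25 − (-0.010537)·80.875 = 19.102148
ŷ(19) = 19.102148 + (-0.010537)·19 = 18.901952
residual = y − ŷ = 18 − 18.901952 = -0.901952

-0.902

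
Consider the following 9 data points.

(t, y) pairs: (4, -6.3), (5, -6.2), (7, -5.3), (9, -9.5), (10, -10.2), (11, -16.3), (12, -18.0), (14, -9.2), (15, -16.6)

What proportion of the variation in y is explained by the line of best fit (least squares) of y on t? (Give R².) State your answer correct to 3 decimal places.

0.548

n = 9, Σx = 87, Σy = -97.6, Σxy = -1053.9, Σx² = 957, Σy² = 1250.4
Sxx = Σx² − (Σx)²/n = 957 − 841 = 116
Sxy = Σxy − (Σx)(Σy)/n = -1053.9 − (-943.466667) = -110.433333
Syy = Σy² − (Σy)²/n = 1250.4 − 1058.417778 = 191.982222
R² = Sxy²/(Sxx·Syy) = (-110.433333)²/(116·191.982222) = 0.547623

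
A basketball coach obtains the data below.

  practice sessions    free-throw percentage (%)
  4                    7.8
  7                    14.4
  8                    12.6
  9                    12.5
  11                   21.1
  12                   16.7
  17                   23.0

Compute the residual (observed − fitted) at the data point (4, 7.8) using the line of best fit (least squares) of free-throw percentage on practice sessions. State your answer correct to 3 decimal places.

n = 7, Σx = 68, Σy = 108.1, Σxy = 1168.8, Σx² = 764
Sxx = Σx² − (Σx)²/n = 764 − 660.571429 = 103.428571
Sxy = Σxy − (Σx)(Σy)/n = 1168.8 − 1050.114286 = 118.685714
b = Sxy/Sxx = 118.685714/103.428571 = 1.147514
a = ȳ − b·x̄ = 15.442857 − 1.147514·9.714286 = 4.295580
ŷ(4) = 4.295580 + 1.147514·4 = 8.885635
residual = y − ŷ = 7.8 − 8.885635 = -1.085635

-1.086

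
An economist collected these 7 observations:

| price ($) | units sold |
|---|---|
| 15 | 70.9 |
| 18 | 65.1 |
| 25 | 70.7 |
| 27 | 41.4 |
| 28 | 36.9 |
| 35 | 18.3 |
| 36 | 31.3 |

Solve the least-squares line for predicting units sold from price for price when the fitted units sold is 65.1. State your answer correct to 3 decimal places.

18.934

n = 7, Σx = 184, Σy = 334.6, Σxy = 7921.1, Σx² = 5208
Sxx = Σx² − (Σx)²/n = 5208 − 4836.571429 = 371.428571
Sxy = Σxy − (Σx)(Σy)/n = 7921.1 − 8795.2 = -874.1
b = Sxy/Sxx = -874.1/371.428571 = -2.353346
a = ȳ − b·x̄ = 47.8 − (-2.353346)·26.285714 = 109.659385
Set a + b·x = 65.1: x = (65.1 − 109.659385) / (-2.353346) = 18.934480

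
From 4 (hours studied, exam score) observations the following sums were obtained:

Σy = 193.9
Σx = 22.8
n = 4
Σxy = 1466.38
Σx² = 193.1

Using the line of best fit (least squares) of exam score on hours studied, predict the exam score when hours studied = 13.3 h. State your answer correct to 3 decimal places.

91.946

Sxx = Σx² − (Σx)²/n = 193.1 − 129.96 = 63.14
Sxy = Σxy − (Σx)(Σy)/n = 1466.38 − 1105.23 = 361.15
b = Sxy/Sxx = 361.15/63.14 = 5.719829
a = ȳ − b·x̄ = 48.475 − 5.719829·5.7 = 15.871975
ŷ(13.3) = a + b·13.3 = 15.871975 + 5.719829·13.3 = 91.945700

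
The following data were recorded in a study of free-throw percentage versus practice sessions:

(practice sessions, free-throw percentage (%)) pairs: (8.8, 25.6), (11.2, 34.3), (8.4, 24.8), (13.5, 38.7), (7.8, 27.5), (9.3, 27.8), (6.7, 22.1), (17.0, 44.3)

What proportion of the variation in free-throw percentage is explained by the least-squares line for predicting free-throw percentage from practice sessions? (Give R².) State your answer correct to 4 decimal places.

n = 8, Σx = 82.7, Σy = 245.1, Σxy = 2714.42, Σx² = 936.91, Σy² = 7924.57
Sxx = Σx² − (Σx)²/n = 936.91 − 854.91125 = 81.99875
Sxy = Σxy − (Σx)(Σy)/n = 2714.42 − 2533.72125 = 180.69875
Syy = Σy² − (Σy)²/n = 7924.57 − 7509.25125 = 415.31875
R² = Sxy²/(Sxx·Syy) = (180.69875)²/(81.99875·415.31875) = 0.958786

0.9588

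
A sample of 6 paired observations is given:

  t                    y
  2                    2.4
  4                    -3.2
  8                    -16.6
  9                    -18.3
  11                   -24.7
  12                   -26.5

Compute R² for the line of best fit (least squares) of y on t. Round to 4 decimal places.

0.9967

n = 6, Σx = 46, Σy = -86.9, Σxy = -895.2, Σx² = 430, Σy² = 1938.79
Sxx = Σx² − (Σx)²/n = 430 − 352.666667 = 77.333333
Sxy = Σxy − (Σx)(Σy)/n = -895.2 − (-666.233333) = -228.966667
Syy = Σy² − (Σy)²/n = 1938.79 − 1258.601667 = 680.188333
R² = Sxy²/(Sxx·Syy) = (-228.966667)²/(77.333333·680.188333) = 0.996664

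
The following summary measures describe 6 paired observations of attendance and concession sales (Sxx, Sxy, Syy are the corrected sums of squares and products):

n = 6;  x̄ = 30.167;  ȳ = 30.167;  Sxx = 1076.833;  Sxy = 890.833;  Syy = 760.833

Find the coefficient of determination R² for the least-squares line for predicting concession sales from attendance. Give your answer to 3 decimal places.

R² = Sxy²/(Sxx·Syy) = (890.833)²/(1076.833·760.833) = 0.968623

0.969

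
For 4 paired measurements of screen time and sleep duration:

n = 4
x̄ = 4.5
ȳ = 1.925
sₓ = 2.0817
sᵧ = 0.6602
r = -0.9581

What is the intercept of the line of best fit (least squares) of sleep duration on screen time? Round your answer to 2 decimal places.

b = r · sᵧ/sₓ = -0.9581 · 0.6602/2.0817 = -0.303856
a = ȳ − b·x̄ = 1.925 − (-0.303856)·4.5 = 3.292353

3.29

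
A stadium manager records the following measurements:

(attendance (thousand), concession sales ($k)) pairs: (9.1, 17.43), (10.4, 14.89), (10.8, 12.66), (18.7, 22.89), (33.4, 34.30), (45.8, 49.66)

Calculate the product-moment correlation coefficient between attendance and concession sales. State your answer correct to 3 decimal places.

0.986

n = 6, Σx = 128.2, Σy = 151.83, Σxy = 4298.288, Σx² = 3870.5, Σy² = 4852.3503
Sxx = Σx² − (Σx)²/n = 3870.5 − 2739.206667 = 1131.293333
Sxy = Σxy − (Σx)(Σy)/n = 4298.288 − 3244.101 = 1054.187
Syy = Σy² − (Σy)²/n = 4852.3503 − 3842.05815 = 1010.29215
r = Sxy/√(Sxx·Syy) = 1054.187/√(1142936.774014) = 1054.187/1069.082211 = 0.986067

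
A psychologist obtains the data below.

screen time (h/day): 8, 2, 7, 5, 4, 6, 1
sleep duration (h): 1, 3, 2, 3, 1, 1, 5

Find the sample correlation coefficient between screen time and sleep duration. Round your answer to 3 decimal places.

-0.757

n = 7, Σx = 33, Σy = 16, Σxy = 58, Σx² = 195, Σy² = 50
Sxx = Σx² − (Σx)²/n = 195 − 155.571429 = 39.428571
Sxy = Σxy − (Σx)(Σy)/n = 58 − 75.428571 = -17.428571
Syy = Σy² − (Σy)²/n = 50 − 36.571429 = 13.428571
r = Sxy/√(Sxx·Syy) = -17.428571/√(529.469388) = -17.428571/23.010202 = -0.757428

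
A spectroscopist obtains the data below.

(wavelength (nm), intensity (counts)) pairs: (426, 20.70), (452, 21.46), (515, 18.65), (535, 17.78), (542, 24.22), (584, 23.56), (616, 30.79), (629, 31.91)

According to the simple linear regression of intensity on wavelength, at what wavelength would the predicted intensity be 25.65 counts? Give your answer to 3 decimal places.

575.447

n = 8, Σx = 4299, Σy = 189.07, Σxy = 103559.48, Σx² = 2347147
Sxx = Σx² − (Σx)²/n = 2347147 − 2310175.125 = 36971.875
Sxy = Σxy − (Σx)(Σy)/n = 103559.48 − 101601.49125 = 1957.98875
b = Sxy/Sxx = 1957.98875/36971.875 = 0.052959
a = ȳ − b·x̄ = 23.63375 − 0.052959·537.375 = -4.825023
Set a + b·x = 25.65: x = (25.65 − (-4.825023)) / 0.052959 = 575.446998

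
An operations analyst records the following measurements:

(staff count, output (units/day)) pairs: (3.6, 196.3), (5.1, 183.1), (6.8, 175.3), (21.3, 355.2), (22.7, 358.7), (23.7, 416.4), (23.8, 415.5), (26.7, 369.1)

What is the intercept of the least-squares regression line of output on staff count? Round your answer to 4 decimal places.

n = 8, Σx = 133.7, Σy = 2469.6, Σxy = 48153.33, Σx² = 2895.21
Sxx = Σx² − (Σx)²/n = 2895.21 − 2234.46125 = 660.74875
Sxy = Σxy − (Σx)(Σy)/n = 48153.33 − 41273.19 = 6880.14
b = Sxy/Sxx = 6880.14/660.74875 = 10.412642
a = ȳ − b·x̄ = 308.7 − 10.412642·16.7125 = 134.678725

134.6787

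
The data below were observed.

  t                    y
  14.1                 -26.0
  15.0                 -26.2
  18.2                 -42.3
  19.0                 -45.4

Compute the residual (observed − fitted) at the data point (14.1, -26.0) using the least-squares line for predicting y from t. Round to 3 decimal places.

-1.605

n = 4, Σx = 66.3, Σy = -139.9, Σxy = -2392.06, Σx² = 1116.05
Sxx = Σx² − (Σx)²/n = 1116.05 − 1098.9225 = 17.1275
Sxy = Σxy − (Σx)(Σy)/n = -2392.06 − (-2318.8425) = -73.2175
b = Sxy/Sxx = -73.2175/17.1275 = -4.274850
a = ȳ − b·x̄ = -34.975 − (-4.274850)·16.575 = 35.880645
ŷ(14.1) = 35.880645 + (-4.274850)·14.1 = -24.394745
residual = y − ŷ = -26.0 − (-24.394745) = -1.605255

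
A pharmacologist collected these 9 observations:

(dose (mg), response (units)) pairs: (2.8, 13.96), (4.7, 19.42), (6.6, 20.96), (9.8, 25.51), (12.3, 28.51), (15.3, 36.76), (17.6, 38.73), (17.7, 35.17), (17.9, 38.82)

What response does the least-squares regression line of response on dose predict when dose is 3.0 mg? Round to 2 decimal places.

n = 9, Σx = 104.7, Σy = 257.84, Σxy = 3430.832, Σx² = 1498.37
Sxx = Σx² − (Σx)²/n = 1498.37 − 1218.01 = 280.36
Sxy = Σxy − (Σx)(Σy)/n = 3430.832 − 2999.538667 = 431.293333
b = Sxy/Sxx = 431.293333/280.36 = 1.538355
a = ȳ − b·x̄ = 28.648889 − 1.538355·11.633333 = 10.752687
ŷ(3.0) = a + b·3.0 = 10.752687 + 1.538355·3 = 15.367754

15.37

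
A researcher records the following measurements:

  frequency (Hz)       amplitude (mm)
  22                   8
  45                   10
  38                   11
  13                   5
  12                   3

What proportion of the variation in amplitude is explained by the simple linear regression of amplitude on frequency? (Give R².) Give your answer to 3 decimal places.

0.836

n = 5, Σx = 130, Σy = 37, Σxy = 1145, Σx² = 4266, Σy² = 319
Sxx = Σx² − (Σx)²/n = 4266 − 3380 = 886
Sxy = Σxy − (Σx)(Σy)/n = 1145 − 962 = 183
Syy = Σy² − (Σy)²/n = 319 − 273.8 = 45.2
R² = Sxy²/(Sxx·Syy) = (183)²/(886·45.2) = 0.836238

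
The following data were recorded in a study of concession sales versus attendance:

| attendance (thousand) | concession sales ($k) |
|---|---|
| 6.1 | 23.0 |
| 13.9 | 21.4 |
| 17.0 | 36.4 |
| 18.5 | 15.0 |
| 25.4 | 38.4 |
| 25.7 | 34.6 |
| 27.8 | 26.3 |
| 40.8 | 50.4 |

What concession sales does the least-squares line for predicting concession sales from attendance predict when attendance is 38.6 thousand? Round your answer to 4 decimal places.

n = 8, Σx = 175.2, Σy = 245.5, Σxy = 5986.1, Σx² = 4604.8
Sxx = Σx² − (Σx)²/n = 4604.8 − 3836.88 = 767.92
Sxy = Σxy − (Σx)(Σy)/n = 5986.1 − 5376.45 = 609.65
b = Sxy/Sxx = 609.65/767.92 = 0.793898
a = ȳ − b·x̄ = 30.6875 − 0.793898·21.9 = 13.301138
ŷ(38.6) = a + b·38.6 = 13.301138 + 0.793898·38.6 = 43.945593

43.9456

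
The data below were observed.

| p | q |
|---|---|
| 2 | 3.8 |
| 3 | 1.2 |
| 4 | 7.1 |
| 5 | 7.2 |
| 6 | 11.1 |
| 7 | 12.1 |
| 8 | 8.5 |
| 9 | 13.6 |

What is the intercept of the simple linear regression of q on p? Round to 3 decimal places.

n = 8, Σx = 44, Σy = 64.6, Σxy = 417.3, Σx² = 284
Sxx = Σx² − (Σx)²/n = 284 − 242 = 42
Sxy = Σxy − (Σx)(Σy)/n = 417.3 − 355.3 = 62
b = Sxy/Sxx = 62/42 = 1.476190
a = ȳ − b·x̄ = 8.075 − 1.476190·5.5 = -0.044048

-0.044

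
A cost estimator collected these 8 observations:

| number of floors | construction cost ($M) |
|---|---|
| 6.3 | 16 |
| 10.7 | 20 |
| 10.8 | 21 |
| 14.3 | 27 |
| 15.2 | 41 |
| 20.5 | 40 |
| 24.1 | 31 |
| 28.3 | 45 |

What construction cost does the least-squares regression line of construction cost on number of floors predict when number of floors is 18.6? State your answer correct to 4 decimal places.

32.9274

n = 8, Σx = 130.2, Σy = 241, Σxy = 4391.5, Σx² = 2508.3
Sxx = Σx² − (Σx)²/n = 2508.3 − 2119.005 = 389.295
Sxy = Σxy − (Σx)(Σy)/n = 4391.5 − 3922.275 = 469.225
b = Sxy/Sxx = 469.225/389.295 = 1.205320
a = ȳ − b·x̄ = 30.125 − 1.205320·16.275 = 10.508419
ŷ(18.6) = a + b·18.6 = 10.508419 + 1.205320·18.6 = 32.927369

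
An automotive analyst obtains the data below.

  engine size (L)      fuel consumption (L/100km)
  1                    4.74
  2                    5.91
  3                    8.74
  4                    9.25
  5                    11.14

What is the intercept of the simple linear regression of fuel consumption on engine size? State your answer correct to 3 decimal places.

n = 5, Σx = 15, Σy = 39.78, Σxy = 135.48, Σx² = 55
Sxx = Σx² − (Σx)²/n = 55 − 45 = 10
Sxy = Σxy − (Σx)(Σy)/n = 135.48 − 119.34 = 16.14
b = Sxy/Sxx = 16.14/10 = 1.614
a = ȳ − b·x̄ = 7.956 − 1.614·3 = 3.114

3.114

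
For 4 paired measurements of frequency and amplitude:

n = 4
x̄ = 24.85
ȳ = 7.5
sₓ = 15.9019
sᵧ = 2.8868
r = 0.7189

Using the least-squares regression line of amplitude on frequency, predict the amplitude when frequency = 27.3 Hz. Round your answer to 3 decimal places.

7.820

b = r · sᵧ/sₓ = 0.7189 · 2.8868/15.9019 = 0.130508
a = ȳ − b·x̄ = 7.5 − 0.130508·24.85 = 4.256883
ŷ(27.3) = a + b·27.3 = 4.256883 + 0.130508·27.3 = 7.819744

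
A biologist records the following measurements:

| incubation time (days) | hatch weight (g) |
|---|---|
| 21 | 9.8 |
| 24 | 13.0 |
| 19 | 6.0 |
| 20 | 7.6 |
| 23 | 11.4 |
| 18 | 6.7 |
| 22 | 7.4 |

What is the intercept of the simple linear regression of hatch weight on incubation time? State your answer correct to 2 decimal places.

n = 7, Σx = 147, Σy = 61.9, Σxy = 1329.4, Σx² = 3115
Sxx = Σx² − (Σx)²/n = 3115 − 3087 = 28
Sxy = Σxy − (Σx)(Σy)/n = 1329.4 − 1299.9 = 29.5
b = Sxy/Sxx = 29.5/28 = 1.053571
a = ȳ − b·x̄ = 8.842857 − 1.053571·21 = -13.282143

-13.28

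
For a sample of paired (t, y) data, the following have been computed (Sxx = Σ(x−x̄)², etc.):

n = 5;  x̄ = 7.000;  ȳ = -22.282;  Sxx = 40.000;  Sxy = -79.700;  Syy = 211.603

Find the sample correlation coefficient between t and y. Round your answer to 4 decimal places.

r = Sxy/√(Sxx·Syy) = -79.7/√(8464.12) = -79.7/92.000652 = -0.866298

-0.8663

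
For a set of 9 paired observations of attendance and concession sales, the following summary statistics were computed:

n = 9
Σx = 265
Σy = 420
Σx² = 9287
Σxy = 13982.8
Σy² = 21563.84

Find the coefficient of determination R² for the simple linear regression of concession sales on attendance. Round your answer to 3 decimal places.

Sxx = Σx² − (Σx)²/n = 9287 − 7802.777778 = 1484.222222
Sxy = Σxy − (Σx)(Σy)/n = 13982.8 − 12366.666667 = 1616.133333
Syy = Σy² − (Σy)²/n = 21563.84 − 19600 = 1963.84
R² = Sxy²/(Sxx·Syy) = (1616.133333)²/(1484.222222·1963.84) = 0.896085

0.896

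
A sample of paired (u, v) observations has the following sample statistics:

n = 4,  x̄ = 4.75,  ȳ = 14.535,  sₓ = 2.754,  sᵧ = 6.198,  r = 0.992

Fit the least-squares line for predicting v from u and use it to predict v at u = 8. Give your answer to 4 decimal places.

b = r · sᵧ/sₓ = 0.992 · 6.198/2.754 = 2.232540
a = ȳ − b·x̄ = 14.535 − 2.232540·4.75 = 3.930434
ŷ(8) = a + b·8 = 3.930434 + 2.232540·8 = 21.790756

21.7908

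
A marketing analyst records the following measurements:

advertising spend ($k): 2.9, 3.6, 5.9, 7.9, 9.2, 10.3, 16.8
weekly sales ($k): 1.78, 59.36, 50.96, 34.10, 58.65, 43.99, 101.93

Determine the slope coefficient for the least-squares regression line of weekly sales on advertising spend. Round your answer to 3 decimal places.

4.912

n = 7, Σx = 56.6, Σy = 350.77, Σxy = 3494.013, Σx² = 591.56
Sxx = Σx² − (Σx)²/n = 591.56 − 457.651429 = 133.908571
Sxy = Σxy − (Σx)(Σy)/n = 3494.013 − 2836.226 = 657.787
b = Sxy/Sxx = 657.787/133.908571 = 4.912210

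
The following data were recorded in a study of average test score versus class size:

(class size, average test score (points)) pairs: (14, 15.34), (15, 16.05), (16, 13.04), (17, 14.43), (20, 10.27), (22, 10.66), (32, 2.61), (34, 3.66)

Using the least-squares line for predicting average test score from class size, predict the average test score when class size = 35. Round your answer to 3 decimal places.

n = 8, Σx = 170, Σy = 86.06, Σxy = 1557.34, Σx² = 4030
Sxx = Σx² − (Σx)²/n = 4030 − 3612.5 = 417.5
Sxy = Σxy − (Σx)(Σy)/n = 1557.34 − 1828.775 = -271.435
b = Sxy/Sxx = -271.435/417.5 = -0.650144
a = ȳ − b·x̄ = 10.7575 − (-0.650144)·21.25 = 24.573054
ŷ(35) = a + b·35 = 24.573054 + (-0.650144)·35 = 1.818024

1.818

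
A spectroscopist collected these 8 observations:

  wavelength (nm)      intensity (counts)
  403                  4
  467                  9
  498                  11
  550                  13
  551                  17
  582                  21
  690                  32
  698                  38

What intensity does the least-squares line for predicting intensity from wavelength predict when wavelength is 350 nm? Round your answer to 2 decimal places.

-4.66

n = 8, Σx = 4439, Σy = 145, Σxy = 88636, Σx² = 2536631
Sxx = Σx² − (Σx)²/n = 2536631 − 2463090.125 = 73540.875
Sxy = Σxy − (Σx)(Σy)/n = 88636 − 80456.875 = 8179.125
b = Sxy/Sxx = 8179.125/73540.875 = 0.111219
a = ȳ − b·x̄ = 18.125 − 0.111219·554.875 = -43.587510
ŷ(350) = a + b·350 = -43.587510 + 0.111219·350 = -4.660944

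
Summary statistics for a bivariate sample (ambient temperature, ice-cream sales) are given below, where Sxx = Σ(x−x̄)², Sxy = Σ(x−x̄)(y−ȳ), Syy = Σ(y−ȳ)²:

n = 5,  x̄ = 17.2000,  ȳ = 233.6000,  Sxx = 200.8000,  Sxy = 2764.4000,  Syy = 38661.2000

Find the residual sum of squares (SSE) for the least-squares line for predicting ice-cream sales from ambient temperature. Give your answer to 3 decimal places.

b = Sxy/Sxx = 2764.4/200.8 = 13.766932
SSE = Syy − b·Sxy = 38661.2 − 13.766932·2764.4 = 603.892430

603.892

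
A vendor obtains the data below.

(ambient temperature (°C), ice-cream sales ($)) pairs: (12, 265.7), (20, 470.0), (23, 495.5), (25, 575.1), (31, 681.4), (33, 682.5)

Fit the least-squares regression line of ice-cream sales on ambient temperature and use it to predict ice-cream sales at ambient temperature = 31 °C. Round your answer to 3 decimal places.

n = 6, Σx = 144, Σy = 3170.2, Σxy = 82008.3, Σx² = 3748
Sxx = Σx² − (Σx)²/n = 3748 − 3456 = 292
Sxy = Σxy − (Σx)(Σy)/n = 82008.3 − 76084.8 = 5923.5
b = Sxy/Sxx = 5923.5/292 = 20.285959
a = ȳ − b·x̄ = 528.366667 − 20.285959·24 = 41.503653
ŷ(31) = a + b·31 = 41.503653 + 20.285959·31 = 670.368379

670.368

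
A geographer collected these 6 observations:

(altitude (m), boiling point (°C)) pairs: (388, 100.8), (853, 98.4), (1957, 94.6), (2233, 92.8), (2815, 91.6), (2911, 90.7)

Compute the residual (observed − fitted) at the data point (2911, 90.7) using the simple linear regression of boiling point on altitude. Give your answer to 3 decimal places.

-0.067

n = 6, Σx = 11157, Σy = 568.9, Σxy = 1037281.9, Σx² = 26092437
Sxx = Σx² − (Σx)²/n = 26092437 − 20746441.5 = 5345995.5
Sxy = Σxy − (Σx)(Σy)/n = 1037281.9 − 1057869.55 = -20587.65
b = Sxy/Sxx = -20587.65/5345995.5 = -0.003851
a = ȳ − b·x̄ = 94.816667 − (-0.003851)·1859.5 = 101.977678
ŷ(2911) = 101.977678 + (-0.003851)·2911 = 90.767297
residual = y − ŷ = 90.7 − 90.767297 = -0.067297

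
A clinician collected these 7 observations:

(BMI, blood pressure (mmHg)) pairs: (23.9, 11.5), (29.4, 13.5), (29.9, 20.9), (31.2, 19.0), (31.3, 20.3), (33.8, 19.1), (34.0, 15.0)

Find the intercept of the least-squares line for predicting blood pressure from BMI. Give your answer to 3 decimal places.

-1.319

n = 7, Σx = 213.5, Σy = 119.3, Σxy = 3680.43, Σx² = 6581.15
Sxx = Σx² − (Σx)²/n = 6581.15 − 6511.75 = 69.4
Sxy = Σxy − (Σx)(Σy)/n = 3680.43 − 3638.65 = 41.78
b = Sxy/Sxx = 41.78/69.4 = 0.602017
a = ȳ − b·x̄ = 17.042857 − 0.602017·30.5 = -1.318670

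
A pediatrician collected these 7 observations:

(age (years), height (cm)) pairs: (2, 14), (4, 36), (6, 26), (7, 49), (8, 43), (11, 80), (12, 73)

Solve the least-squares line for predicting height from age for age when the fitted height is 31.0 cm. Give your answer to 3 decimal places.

n = 7, Σx = 50, Σy = 321, Σxy = 2771, Σx² = 434
Sxx = Σx² − (Σx)²/n = 434 − 357.142857 = 76.857143
Sxy = Σxy − (Σx)(Σy)/n = 2771 − 2292.857143 = 478.142857
b = Sxy/Sxx = 478.142857/76.857143 = 6.221190
a = ȳ − b·x̄ = 45.857143 − 6.221190·7.142857 = 1.420074
Set a + b·x = 31.0: x = (31.0 − 1.420074) / 6.221190 = 4.754706

4.755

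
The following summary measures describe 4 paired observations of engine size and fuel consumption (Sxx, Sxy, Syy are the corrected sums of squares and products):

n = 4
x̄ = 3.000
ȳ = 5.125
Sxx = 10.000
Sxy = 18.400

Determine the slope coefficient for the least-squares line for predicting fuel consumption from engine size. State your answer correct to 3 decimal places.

1.840

b = Sxy/Sxx = 18.4/10 = 1.84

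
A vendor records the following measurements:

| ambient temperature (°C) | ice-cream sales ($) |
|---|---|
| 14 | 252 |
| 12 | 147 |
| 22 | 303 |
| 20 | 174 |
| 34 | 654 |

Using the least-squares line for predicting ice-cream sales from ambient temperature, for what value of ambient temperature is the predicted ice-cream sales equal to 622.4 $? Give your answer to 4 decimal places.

35.0498

n = 5, Σx = 102, Σy = 1530, Σxy = 37674, Σx² = 2380
Sxx = Σx² − (Σx)²/n = 2380 − 2080.8 = 299.2
Sxy = Σxy − (Σx)(Σy)/n = 37674 − 31212 = 6462
b = Sxy/Sxx = 6462/299.2 = 21.597594
a = ȳ − b·x̄ = 306 − 21.597594·20.4 = -134.590909
Set a + b·x = 622.4: x = (622.4 − (-134.590909)) / 21.597594 = 35.049780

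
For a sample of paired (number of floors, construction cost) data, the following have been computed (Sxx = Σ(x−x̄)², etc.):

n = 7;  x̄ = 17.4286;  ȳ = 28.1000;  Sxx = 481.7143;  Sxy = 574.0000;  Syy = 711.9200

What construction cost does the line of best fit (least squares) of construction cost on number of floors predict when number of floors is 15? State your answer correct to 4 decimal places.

25.2061

b = Sxy/Sxx = 574/481.7143 = 1.191578
a = ȳ − b·x̄ = 28.1 − 1.191578·17.4286 = 7.332470
ŷ(15) = a + b·15 = 7.332470 + 1.191578·15 = 25.206134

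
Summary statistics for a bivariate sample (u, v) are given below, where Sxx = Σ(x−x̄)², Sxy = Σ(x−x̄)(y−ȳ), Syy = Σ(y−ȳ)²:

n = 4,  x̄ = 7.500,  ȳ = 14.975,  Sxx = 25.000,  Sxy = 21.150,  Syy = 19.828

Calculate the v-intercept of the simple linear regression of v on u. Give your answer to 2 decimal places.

8.63

b = Sxy/Sxx = 21.15/25 = 0.846
a = ȳ − b·x̄ = 14.975 − 0.846·7.5 = 8.63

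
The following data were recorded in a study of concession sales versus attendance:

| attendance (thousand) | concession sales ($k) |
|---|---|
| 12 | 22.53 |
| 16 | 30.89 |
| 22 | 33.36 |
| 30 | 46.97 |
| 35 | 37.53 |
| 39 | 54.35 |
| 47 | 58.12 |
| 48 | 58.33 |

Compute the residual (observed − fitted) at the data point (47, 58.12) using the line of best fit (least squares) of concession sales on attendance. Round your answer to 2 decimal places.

n = 8, Σx = 249, Σy = 342.08, Σxy = 11872.3, Σx² = 9043
Sxx = Σx² − (Σx)²/n = 9043 − 7750.125 = 1292.875
Sxy = Σxy − (Σx)(Σy)/n = 11872.3 − 10647.24 = 1225.06
b = Sxy/Sxx = 1225.06/1292.875 = 0.947547
a = ȳ − b·x̄ = 42.76 − 0.947547·31.125 = 13.267595
ŷ(47) = 13.267595 + 0.947547·47 = 57.802311
residual = y − ŷ = 58.12 − 57.802311 = 0.317689

0.32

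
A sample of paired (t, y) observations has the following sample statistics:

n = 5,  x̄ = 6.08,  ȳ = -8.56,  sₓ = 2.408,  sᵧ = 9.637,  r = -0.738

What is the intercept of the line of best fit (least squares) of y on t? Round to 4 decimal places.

9.3975

b = r · sᵧ/sₓ = -0.738 · 9.637/2.408 = -2.953532
a = ȳ − b·x̄ = -8.56 − (-2.953532)·6.08 = 9.397477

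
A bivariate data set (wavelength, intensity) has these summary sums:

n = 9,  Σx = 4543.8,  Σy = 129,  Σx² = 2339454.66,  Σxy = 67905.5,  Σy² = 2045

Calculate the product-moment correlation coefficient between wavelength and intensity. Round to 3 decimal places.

Sxx = Σx² − (Σx)²/n = 2339454.66 − 2294013.16 = 45441.5
Sxy = Σxy − (Σx)(Σy)/n = 67905.5 − 65127.8 = 2777.7
Syy = Σy² − (Σy)²/n = 2045 − 1849 = 196
r = Sxy/√(Sxx·Syy) = 2777.7/√(8906534) = 2777.7/2984.381678 = 0.930746

0.931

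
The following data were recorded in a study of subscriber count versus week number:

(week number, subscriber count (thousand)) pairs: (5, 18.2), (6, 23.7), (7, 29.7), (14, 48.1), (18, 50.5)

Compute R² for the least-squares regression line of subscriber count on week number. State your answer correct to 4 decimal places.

n = 5, Σx = 50, Σy = 170.2, Σxy = 2023.5, Σx² = 630, Σy² = 6638.88
Sxx = Σx² − (Σx)²/n = 630 − 500 = 130
Sxy = Σxy − (Σx)(Σy)/n = 2023.5 − 1702 = 321.5
Syy = Σy² − (Σy)²/n = 6638.88 − 5793.608 = 845.272
R² = Sxy²/(Sxx·Syy) = (321.5)²/(130·845.272) = 0.940637

0.9406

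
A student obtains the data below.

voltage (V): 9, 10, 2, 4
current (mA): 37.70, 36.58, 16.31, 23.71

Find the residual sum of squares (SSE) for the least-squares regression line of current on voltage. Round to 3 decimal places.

9.317

n = 4, Σx = 25, Σy = 114.3, Σxy = 832.56, Σx² = 201, Σy² = 3587.5666
Sxx = Σx² − (Σx)²/n = 201 − 156.25 = 44.75
Sxy = Σxy − (Σx)(Σy)/n = 832.56 − 714.375 = 118.185
Syy = Σy² − (Σy)²/n = 3587.5666 − 3266.1225 = 321.4441
b = Sxy/Sxx = 118.185/44.75 = 2.641006
SSE = Syy − b·Sxy = 321.4441 − 2.641006·118.185 = 9.316855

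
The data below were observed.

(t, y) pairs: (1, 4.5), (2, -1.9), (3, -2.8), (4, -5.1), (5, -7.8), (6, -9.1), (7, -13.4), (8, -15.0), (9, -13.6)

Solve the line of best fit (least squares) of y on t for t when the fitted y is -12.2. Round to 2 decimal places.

7.22

n = 9, Σx = 45, Σy = -64.2, Σxy = -457.9, Σx² = 285
Sxx = Σx² − (Σx)²/n = 285 − 225 = 60
Sxy = Σxy − (Σx)(Σy)/n = -457.9 − (-321) = -136.9
b = Sxy/Sxx = -136.9/60 = -2.281667
a = ȳ − b·x̄ = -7.133333 − (-2.281667)·5 = 4.275
Set a + b·x = -12.2: x = (-12.2 − 4.275) / (-2.281667) = 7.220599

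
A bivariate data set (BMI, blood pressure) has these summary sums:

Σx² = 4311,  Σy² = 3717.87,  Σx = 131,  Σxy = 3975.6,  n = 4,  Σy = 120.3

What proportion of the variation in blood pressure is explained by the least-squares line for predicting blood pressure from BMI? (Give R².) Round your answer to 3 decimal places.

0.618

Sxx = Σx² − (Σx)²/n = 4311 − 4290.25 = 20.75
Sxy = Σxy − (Σx)(Σy)/n = 3975.6 − 3939.825 = 35.775
Syy = Σy² − (Σy)²/n = 3717.87 − 3618.0225 = 99.8475
R² = Sxy²/(Sxx·Syy) = (35.775)²/(20.75·99.8475) = 0.617738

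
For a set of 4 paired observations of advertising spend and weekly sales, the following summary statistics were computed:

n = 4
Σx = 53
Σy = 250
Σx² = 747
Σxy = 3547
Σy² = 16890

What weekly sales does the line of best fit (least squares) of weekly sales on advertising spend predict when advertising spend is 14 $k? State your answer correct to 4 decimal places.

Sxx = Σx² − (Σx)²/n = 747 − 702.25 = 44.75
Sxy = Σxy − (Σx)(Σy)/n = 3547 − 3312.5 = 234.5
b = Sxy/Sxx = 234.5/44.75 = 5.240223
a = ȳ − b·x̄ = 62.5 − 5.240223·13.25 = -6.932961
ŷ(14) = a + b·14 = -6.932961 + 5.240223·14 = 66.430168

66.4302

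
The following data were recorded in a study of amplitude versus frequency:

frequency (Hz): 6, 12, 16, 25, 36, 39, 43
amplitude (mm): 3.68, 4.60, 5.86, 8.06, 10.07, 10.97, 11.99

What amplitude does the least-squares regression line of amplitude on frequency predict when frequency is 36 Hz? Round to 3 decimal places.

10.304

n = 7, Σx = 177, Σy = 55.23, Σxy = 1678.46, Σx² = 5727
Sxx = Σx² − (Σx)²/n = 5727 − 4475.571429 = 1251.428571
Sxy = Σxy − (Σx)(Σy)/n = 1678.46 − 1396.53 = 281.93
b = Sxy/Sxx = 281.93/1251.428571 = 0.225287
a = ȳ − b·x̄ = 7.89 − 0.225287·25.285714 = 2.193469
ŷ(36) = a + b·36 = 2.193469 + 0.225287·36 = 10.303784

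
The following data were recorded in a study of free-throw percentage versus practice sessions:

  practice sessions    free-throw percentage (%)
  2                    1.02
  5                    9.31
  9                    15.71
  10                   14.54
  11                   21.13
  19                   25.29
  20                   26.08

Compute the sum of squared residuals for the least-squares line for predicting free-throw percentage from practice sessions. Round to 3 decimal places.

46.633

n = 7, Σx = 76, Σy = 113.08, Σxy = 1569.92, Σx² = 1092, Σy² = 2312.1596
Sxx = Σx² − (Σx)²/n = 1092 − 825.142857 = 266.857143
Sxy = Σxy − (Σx)(Σy)/n = 1569.92 − 1227.725714 = 342.194286
Syy = Σy² − (Σy)²/n = 2312.1596 − 1826.726629 = 485.432971
b = Sxy/Sxx = 342.194286/266.857143 = 1.282313
SSE = Syy − b·Sxy = 485.432971 − 1.282313·342.194286 = 46.632916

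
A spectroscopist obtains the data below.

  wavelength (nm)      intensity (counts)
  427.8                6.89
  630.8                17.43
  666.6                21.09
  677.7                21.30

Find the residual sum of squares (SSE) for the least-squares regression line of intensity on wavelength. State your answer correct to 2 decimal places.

1.41

n = 4, Σx = 2402.9, Σy = 66.71, Σxy = 42435.99, Σx² = 1484554.33, Σy² = 1249.7551
Sxx = Σx² − (Σx)²/n = 1484554.33 − 1443482.1025 = 41072.2275
Sxy = Σxy − (Σx)(Σy)/n = 42435.99 − 40074.36475 = 2361.62525
Syy = Σy² − (Σy)²/n = 1249.7551 − 1112.556025 = 137.199075
b = Sxy/Sxx = 2361.62525/41072.2275 = 0.057499
SSE = Syy − b·Sxy = 137.199075 − 0.057499·2361.62525 = 1.407223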